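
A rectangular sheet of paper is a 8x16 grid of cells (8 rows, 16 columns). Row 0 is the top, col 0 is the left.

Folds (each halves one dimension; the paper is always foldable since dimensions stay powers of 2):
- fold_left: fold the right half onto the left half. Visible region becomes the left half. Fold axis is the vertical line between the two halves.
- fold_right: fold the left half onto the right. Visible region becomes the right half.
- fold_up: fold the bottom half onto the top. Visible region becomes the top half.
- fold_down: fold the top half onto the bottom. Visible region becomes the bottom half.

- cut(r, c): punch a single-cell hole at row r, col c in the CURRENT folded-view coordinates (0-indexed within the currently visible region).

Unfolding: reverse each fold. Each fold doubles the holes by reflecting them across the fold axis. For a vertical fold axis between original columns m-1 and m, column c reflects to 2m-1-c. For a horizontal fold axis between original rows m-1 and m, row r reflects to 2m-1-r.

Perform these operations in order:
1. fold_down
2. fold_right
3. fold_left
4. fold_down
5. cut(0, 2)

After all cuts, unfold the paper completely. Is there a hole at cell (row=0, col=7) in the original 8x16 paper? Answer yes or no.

Answer: no

Derivation:
Op 1 fold_down: fold axis h@4; visible region now rows[4,8) x cols[0,16) = 4x16
Op 2 fold_right: fold axis v@8; visible region now rows[4,8) x cols[8,16) = 4x8
Op 3 fold_left: fold axis v@12; visible region now rows[4,8) x cols[8,12) = 4x4
Op 4 fold_down: fold axis h@6; visible region now rows[6,8) x cols[8,12) = 2x4
Op 5 cut(0, 2): punch at orig (6,10); cuts so far [(6, 10)]; region rows[6,8) x cols[8,12) = 2x4
Unfold 1 (reflect across h@6): 2 holes -> [(5, 10), (6, 10)]
Unfold 2 (reflect across v@12): 4 holes -> [(5, 10), (5, 13), (6, 10), (6, 13)]
Unfold 3 (reflect across v@8): 8 holes -> [(5, 2), (5, 5), (5, 10), (5, 13), (6, 2), (6, 5), (6, 10), (6, 13)]
Unfold 4 (reflect across h@4): 16 holes -> [(1, 2), (1, 5), (1, 10), (1, 13), (2, 2), (2, 5), (2, 10), (2, 13), (5, 2), (5, 5), (5, 10), (5, 13), (6, 2), (6, 5), (6, 10), (6, 13)]
Holes: [(1, 2), (1, 5), (1, 10), (1, 13), (2, 2), (2, 5), (2, 10), (2, 13), (5, 2), (5, 5), (5, 10), (5, 13), (6, 2), (6, 5), (6, 10), (6, 13)]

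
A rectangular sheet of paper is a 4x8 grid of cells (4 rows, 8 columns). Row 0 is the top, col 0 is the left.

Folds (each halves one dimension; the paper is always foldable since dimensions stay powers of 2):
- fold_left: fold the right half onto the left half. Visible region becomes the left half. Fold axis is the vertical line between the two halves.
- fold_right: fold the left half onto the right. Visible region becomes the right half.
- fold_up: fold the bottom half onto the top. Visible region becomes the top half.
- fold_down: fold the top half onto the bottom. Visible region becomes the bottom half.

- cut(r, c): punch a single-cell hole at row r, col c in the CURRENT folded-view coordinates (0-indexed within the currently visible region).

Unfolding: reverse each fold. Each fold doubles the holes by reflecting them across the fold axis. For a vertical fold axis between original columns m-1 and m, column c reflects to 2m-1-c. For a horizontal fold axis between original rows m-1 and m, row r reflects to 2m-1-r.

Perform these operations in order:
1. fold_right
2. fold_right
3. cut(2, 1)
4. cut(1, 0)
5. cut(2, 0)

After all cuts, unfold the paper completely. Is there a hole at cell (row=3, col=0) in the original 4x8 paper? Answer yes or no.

Op 1 fold_right: fold axis v@4; visible region now rows[0,4) x cols[4,8) = 4x4
Op 2 fold_right: fold axis v@6; visible region now rows[0,4) x cols[6,8) = 4x2
Op 3 cut(2, 1): punch at orig (2,7); cuts so far [(2, 7)]; region rows[0,4) x cols[6,8) = 4x2
Op 4 cut(1, 0): punch at orig (1,6); cuts so far [(1, 6), (2, 7)]; region rows[0,4) x cols[6,8) = 4x2
Op 5 cut(2, 0): punch at orig (2,6); cuts so far [(1, 6), (2, 6), (2, 7)]; region rows[0,4) x cols[6,8) = 4x2
Unfold 1 (reflect across v@6): 6 holes -> [(1, 5), (1, 6), (2, 4), (2, 5), (2, 6), (2, 7)]
Unfold 2 (reflect across v@4): 12 holes -> [(1, 1), (1, 2), (1, 5), (1, 6), (2, 0), (2, 1), (2, 2), (2, 3), (2, 4), (2, 5), (2, 6), (2, 7)]
Holes: [(1, 1), (1, 2), (1, 5), (1, 6), (2, 0), (2, 1), (2, 2), (2, 3), (2, 4), (2, 5), (2, 6), (2, 7)]

Answer: no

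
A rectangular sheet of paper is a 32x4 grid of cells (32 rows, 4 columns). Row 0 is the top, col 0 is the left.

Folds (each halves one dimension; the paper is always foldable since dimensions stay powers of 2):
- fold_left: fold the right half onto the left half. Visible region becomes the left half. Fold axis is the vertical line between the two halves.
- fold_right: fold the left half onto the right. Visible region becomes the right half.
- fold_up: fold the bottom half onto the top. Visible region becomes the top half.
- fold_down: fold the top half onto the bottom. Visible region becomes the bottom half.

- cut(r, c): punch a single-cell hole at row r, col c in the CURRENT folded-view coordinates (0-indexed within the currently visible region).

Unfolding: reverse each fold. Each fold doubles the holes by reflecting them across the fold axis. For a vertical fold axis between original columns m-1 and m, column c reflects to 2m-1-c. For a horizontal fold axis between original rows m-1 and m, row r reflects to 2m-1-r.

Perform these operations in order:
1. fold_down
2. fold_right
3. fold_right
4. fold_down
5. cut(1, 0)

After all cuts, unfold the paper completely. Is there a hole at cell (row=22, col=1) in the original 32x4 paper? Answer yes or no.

Answer: yes

Derivation:
Op 1 fold_down: fold axis h@16; visible region now rows[16,32) x cols[0,4) = 16x4
Op 2 fold_right: fold axis v@2; visible region now rows[16,32) x cols[2,4) = 16x2
Op 3 fold_right: fold axis v@3; visible region now rows[16,32) x cols[3,4) = 16x1
Op 4 fold_down: fold axis h@24; visible region now rows[24,32) x cols[3,4) = 8x1
Op 5 cut(1, 0): punch at orig (25,3); cuts so far [(25, 3)]; region rows[24,32) x cols[3,4) = 8x1
Unfold 1 (reflect across h@24): 2 holes -> [(22, 3), (25, 3)]
Unfold 2 (reflect across v@3): 4 holes -> [(22, 2), (22, 3), (25, 2), (25, 3)]
Unfold 3 (reflect across v@2): 8 holes -> [(22, 0), (22, 1), (22, 2), (22, 3), (25, 0), (25, 1), (25, 2), (25, 3)]
Unfold 4 (reflect across h@16): 16 holes -> [(6, 0), (6, 1), (6, 2), (6, 3), (9, 0), (9, 1), (9, 2), (9, 3), (22, 0), (22, 1), (22, 2), (22, 3), (25, 0), (25, 1), (25, 2), (25, 3)]
Holes: [(6, 0), (6, 1), (6, 2), (6, 3), (9, 0), (9, 1), (9, 2), (9, 3), (22, 0), (22, 1), (22, 2), (22, 3), (25, 0), (25, 1), (25, 2), (25, 3)]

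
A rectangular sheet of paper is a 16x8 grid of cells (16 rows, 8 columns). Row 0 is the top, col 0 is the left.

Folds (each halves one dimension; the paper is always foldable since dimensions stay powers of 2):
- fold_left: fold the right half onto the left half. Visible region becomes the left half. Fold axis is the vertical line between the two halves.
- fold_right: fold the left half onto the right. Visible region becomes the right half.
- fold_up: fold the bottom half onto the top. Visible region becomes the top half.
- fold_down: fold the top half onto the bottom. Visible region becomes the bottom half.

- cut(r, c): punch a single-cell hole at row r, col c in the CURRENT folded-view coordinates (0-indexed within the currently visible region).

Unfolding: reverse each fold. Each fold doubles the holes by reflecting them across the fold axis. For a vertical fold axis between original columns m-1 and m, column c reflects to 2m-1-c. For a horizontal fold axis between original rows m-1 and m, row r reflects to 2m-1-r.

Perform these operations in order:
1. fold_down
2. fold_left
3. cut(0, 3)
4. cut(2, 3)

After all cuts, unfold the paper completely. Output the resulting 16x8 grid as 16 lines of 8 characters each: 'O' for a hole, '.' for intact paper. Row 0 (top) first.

Answer: ........
........
........
........
........
...OO...
........
...OO...
...OO...
........
...OO...
........
........
........
........
........

Derivation:
Op 1 fold_down: fold axis h@8; visible region now rows[8,16) x cols[0,8) = 8x8
Op 2 fold_left: fold axis v@4; visible region now rows[8,16) x cols[0,4) = 8x4
Op 3 cut(0, 3): punch at orig (8,3); cuts so far [(8, 3)]; region rows[8,16) x cols[0,4) = 8x4
Op 4 cut(2, 3): punch at orig (10,3); cuts so far [(8, 3), (10, 3)]; region rows[8,16) x cols[0,4) = 8x4
Unfold 1 (reflect across v@4): 4 holes -> [(8, 3), (8, 4), (10, 3), (10, 4)]
Unfold 2 (reflect across h@8): 8 holes -> [(5, 3), (5, 4), (7, 3), (7, 4), (8, 3), (8, 4), (10, 3), (10, 4)]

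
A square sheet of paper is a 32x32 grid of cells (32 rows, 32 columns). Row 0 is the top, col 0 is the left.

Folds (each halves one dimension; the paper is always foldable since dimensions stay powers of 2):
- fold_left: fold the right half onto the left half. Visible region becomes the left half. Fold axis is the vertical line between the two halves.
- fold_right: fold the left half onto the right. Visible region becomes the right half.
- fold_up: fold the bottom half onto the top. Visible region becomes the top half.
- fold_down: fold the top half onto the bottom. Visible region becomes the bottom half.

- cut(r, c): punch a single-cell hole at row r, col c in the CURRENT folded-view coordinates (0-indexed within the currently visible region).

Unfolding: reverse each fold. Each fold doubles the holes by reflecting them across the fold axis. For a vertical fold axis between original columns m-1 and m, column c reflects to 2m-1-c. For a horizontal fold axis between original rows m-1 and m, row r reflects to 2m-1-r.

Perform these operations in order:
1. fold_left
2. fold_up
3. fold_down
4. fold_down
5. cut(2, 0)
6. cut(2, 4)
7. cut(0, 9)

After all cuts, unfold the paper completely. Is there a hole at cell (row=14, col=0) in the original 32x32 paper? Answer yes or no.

Op 1 fold_left: fold axis v@16; visible region now rows[0,32) x cols[0,16) = 32x16
Op 2 fold_up: fold axis h@16; visible region now rows[0,16) x cols[0,16) = 16x16
Op 3 fold_down: fold axis h@8; visible region now rows[8,16) x cols[0,16) = 8x16
Op 4 fold_down: fold axis h@12; visible region now rows[12,16) x cols[0,16) = 4x16
Op 5 cut(2, 0): punch at orig (14,0); cuts so far [(14, 0)]; region rows[12,16) x cols[0,16) = 4x16
Op 6 cut(2, 4): punch at orig (14,4); cuts so far [(14, 0), (14, 4)]; region rows[12,16) x cols[0,16) = 4x16
Op 7 cut(0, 9): punch at orig (12,9); cuts so far [(12, 9), (14, 0), (14, 4)]; region rows[12,16) x cols[0,16) = 4x16
Unfold 1 (reflect across h@12): 6 holes -> [(9, 0), (9, 4), (11, 9), (12, 9), (14, 0), (14, 4)]
Unfold 2 (reflect across h@8): 12 holes -> [(1, 0), (1, 4), (3, 9), (4, 9), (6, 0), (6, 4), (9, 0), (9, 4), (11, 9), (12, 9), (14, 0), (14, 4)]
Unfold 3 (reflect across h@16): 24 holes -> [(1, 0), (1, 4), (3, 9), (4, 9), (6, 0), (6, 4), (9, 0), (9, 4), (11, 9), (12, 9), (14, 0), (14, 4), (17, 0), (17, 4), (19, 9), (20, 9), (22, 0), (22, 4), (25, 0), (25, 4), (27, 9), (28, 9), (30, 0), (30, 4)]
Unfold 4 (reflect across v@16): 48 holes -> [(1, 0), (1, 4), (1, 27), (1, 31), (3, 9), (3, 22), (4, 9), (4, 22), (6, 0), (6, 4), (6, 27), (6, 31), (9, 0), (9, 4), (9, 27), (9, 31), (11, 9), (11, 22), (12, 9), (12, 22), (14, 0), (14, 4), (14, 27), (14, 31), (17, 0), (17, 4), (17, 27), (17, 31), (19, 9), (19, 22), (20, 9), (20, 22), (22, 0), (22, 4), (22, 27), (22, 31), (25, 0), (25, 4), (25, 27), (25, 31), (27, 9), (27, 22), (28, 9), (28, 22), (30, 0), (30, 4), (30, 27), (30, 31)]
Holes: [(1, 0), (1, 4), (1, 27), (1, 31), (3, 9), (3, 22), (4, 9), (4, 22), (6, 0), (6, 4), (6, 27), (6, 31), (9, 0), (9, 4), (9, 27), (9, 31), (11, 9), (11, 22), (12, 9), (12, 22), (14, 0), (14, 4), (14, 27), (14, 31), (17, 0), (17, 4), (17, 27), (17, 31), (19, 9), (19, 22), (20, 9), (20, 22), (22, 0), (22, 4), (22, 27), (22, 31), (25, 0), (25, 4), (25, 27), (25, 31), (27, 9), (27, 22), (28, 9), (28, 22), (30, 0), (30, 4), (30, 27), (30, 31)]

Answer: yes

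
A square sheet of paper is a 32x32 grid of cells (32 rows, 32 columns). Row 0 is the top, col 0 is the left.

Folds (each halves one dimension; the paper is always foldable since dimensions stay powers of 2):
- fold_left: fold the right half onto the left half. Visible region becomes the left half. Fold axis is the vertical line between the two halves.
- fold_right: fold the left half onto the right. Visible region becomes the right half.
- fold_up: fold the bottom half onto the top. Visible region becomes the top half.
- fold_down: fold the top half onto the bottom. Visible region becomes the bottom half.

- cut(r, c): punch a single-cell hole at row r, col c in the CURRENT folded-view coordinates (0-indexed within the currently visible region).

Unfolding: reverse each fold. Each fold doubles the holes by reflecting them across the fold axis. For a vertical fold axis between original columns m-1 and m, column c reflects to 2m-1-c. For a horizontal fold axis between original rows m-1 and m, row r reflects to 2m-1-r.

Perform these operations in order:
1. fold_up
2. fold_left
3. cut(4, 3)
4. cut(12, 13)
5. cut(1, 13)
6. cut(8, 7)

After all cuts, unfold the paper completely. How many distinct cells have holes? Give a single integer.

Answer: 16

Derivation:
Op 1 fold_up: fold axis h@16; visible region now rows[0,16) x cols[0,32) = 16x32
Op 2 fold_left: fold axis v@16; visible region now rows[0,16) x cols[0,16) = 16x16
Op 3 cut(4, 3): punch at orig (4,3); cuts so far [(4, 3)]; region rows[0,16) x cols[0,16) = 16x16
Op 4 cut(12, 13): punch at orig (12,13); cuts so far [(4, 3), (12, 13)]; region rows[0,16) x cols[0,16) = 16x16
Op 5 cut(1, 13): punch at orig (1,13); cuts so far [(1, 13), (4, 3), (12, 13)]; region rows[0,16) x cols[0,16) = 16x16
Op 6 cut(8, 7): punch at orig (8,7); cuts so far [(1, 13), (4, 3), (8, 7), (12, 13)]; region rows[0,16) x cols[0,16) = 16x16
Unfold 1 (reflect across v@16): 8 holes -> [(1, 13), (1, 18), (4, 3), (4, 28), (8, 7), (8, 24), (12, 13), (12, 18)]
Unfold 2 (reflect across h@16): 16 holes -> [(1, 13), (1, 18), (4, 3), (4, 28), (8, 7), (8, 24), (12, 13), (12, 18), (19, 13), (19, 18), (23, 7), (23, 24), (27, 3), (27, 28), (30, 13), (30, 18)]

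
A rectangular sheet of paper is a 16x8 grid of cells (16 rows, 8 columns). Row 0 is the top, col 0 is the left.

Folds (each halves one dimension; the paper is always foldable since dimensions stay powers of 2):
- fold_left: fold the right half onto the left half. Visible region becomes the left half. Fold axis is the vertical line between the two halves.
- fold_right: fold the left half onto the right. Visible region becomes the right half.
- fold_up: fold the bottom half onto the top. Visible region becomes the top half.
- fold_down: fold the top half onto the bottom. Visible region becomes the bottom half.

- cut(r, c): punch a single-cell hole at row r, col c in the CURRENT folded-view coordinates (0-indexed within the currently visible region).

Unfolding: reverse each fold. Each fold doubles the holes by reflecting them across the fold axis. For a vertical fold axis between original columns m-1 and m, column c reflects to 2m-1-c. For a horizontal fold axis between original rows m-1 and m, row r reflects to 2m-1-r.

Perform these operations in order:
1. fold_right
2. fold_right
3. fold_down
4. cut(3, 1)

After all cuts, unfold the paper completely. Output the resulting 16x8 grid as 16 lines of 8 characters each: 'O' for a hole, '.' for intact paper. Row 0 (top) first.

Answer: ........
........
........
........
O..OO..O
........
........
........
........
........
........
O..OO..O
........
........
........
........

Derivation:
Op 1 fold_right: fold axis v@4; visible region now rows[0,16) x cols[4,8) = 16x4
Op 2 fold_right: fold axis v@6; visible region now rows[0,16) x cols[6,8) = 16x2
Op 3 fold_down: fold axis h@8; visible region now rows[8,16) x cols[6,8) = 8x2
Op 4 cut(3, 1): punch at orig (11,7); cuts so far [(11, 7)]; region rows[8,16) x cols[6,8) = 8x2
Unfold 1 (reflect across h@8): 2 holes -> [(4, 7), (11, 7)]
Unfold 2 (reflect across v@6): 4 holes -> [(4, 4), (4, 7), (11, 4), (11, 7)]
Unfold 3 (reflect across v@4): 8 holes -> [(4, 0), (4, 3), (4, 4), (4, 7), (11, 0), (11, 3), (11, 4), (11, 7)]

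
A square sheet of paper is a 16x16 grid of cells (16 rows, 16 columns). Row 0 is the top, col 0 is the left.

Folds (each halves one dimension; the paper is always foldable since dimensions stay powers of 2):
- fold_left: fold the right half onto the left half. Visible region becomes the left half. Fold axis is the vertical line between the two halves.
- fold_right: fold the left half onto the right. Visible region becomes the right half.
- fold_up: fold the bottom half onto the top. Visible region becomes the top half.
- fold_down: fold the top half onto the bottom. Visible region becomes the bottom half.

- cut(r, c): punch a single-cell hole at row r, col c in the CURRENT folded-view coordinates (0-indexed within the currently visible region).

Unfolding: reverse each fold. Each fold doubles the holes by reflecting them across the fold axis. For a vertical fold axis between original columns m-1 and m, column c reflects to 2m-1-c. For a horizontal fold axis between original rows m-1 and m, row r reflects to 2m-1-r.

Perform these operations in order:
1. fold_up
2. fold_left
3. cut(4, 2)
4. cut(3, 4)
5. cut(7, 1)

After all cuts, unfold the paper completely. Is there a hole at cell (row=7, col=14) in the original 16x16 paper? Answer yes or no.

Op 1 fold_up: fold axis h@8; visible region now rows[0,8) x cols[0,16) = 8x16
Op 2 fold_left: fold axis v@8; visible region now rows[0,8) x cols[0,8) = 8x8
Op 3 cut(4, 2): punch at orig (4,2); cuts so far [(4, 2)]; region rows[0,8) x cols[0,8) = 8x8
Op 4 cut(3, 4): punch at orig (3,4); cuts so far [(3, 4), (4, 2)]; region rows[0,8) x cols[0,8) = 8x8
Op 5 cut(7, 1): punch at orig (7,1); cuts so far [(3, 4), (4, 2), (7, 1)]; region rows[0,8) x cols[0,8) = 8x8
Unfold 1 (reflect across v@8): 6 holes -> [(3, 4), (3, 11), (4, 2), (4, 13), (7, 1), (7, 14)]
Unfold 2 (reflect across h@8): 12 holes -> [(3, 4), (3, 11), (4, 2), (4, 13), (7, 1), (7, 14), (8, 1), (8, 14), (11, 2), (11, 13), (12, 4), (12, 11)]
Holes: [(3, 4), (3, 11), (4, 2), (4, 13), (7, 1), (7, 14), (8, 1), (8, 14), (11, 2), (11, 13), (12, 4), (12, 11)]

Answer: yes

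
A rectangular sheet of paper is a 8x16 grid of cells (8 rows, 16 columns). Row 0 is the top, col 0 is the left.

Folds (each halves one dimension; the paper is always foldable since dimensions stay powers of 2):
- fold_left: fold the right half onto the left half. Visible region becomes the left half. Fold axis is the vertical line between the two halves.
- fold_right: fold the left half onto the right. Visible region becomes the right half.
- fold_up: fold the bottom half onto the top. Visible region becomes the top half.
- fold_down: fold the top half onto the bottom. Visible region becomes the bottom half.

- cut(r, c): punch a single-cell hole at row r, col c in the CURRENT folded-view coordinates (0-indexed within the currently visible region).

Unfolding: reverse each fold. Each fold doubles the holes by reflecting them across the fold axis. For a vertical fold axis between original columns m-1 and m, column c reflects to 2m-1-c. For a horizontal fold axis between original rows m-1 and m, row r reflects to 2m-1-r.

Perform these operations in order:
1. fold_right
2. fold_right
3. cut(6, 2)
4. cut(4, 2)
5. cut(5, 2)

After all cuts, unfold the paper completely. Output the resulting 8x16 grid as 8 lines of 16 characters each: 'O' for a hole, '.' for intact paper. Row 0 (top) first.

Answer: ................
................
................
................
.O....O..O....O.
.O....O..O....O.
.O....O..O....O.
................

Derivation:
Op 1 fold_right: fold axis v@8; visible region now rows[0,8) x cols[8,16) = 8x8
Op 2 fold_right: fold axis v@12; visible region now rows[0,8) x cols[12,16) = 8x4
Op 3 cut(6, 2): punch at orig (6,14); cuts so far [(6, 14)]; region rows[0,8) x cols[12,16) = 8x4
Op 4 cut(4, 2): punch at orig (4,14); cuts so far [(4, 14), (6, 14)]; region rows[0,8) x cols[12,16) = 8x4
Op 5 cut(5, 2): punch at orig (5,14); cuts so far [(4, 14), (5, 14), (6, 14)]; region rows[0,8) x cols[12,16) = 8x4
Unfold 1 (reflect across v@12): 6 holes -> [(4, 9), (4, 14), (5, 9), (5, 14), (6, 9), (6, 14)]
Unfold 2 (reflect across v@8): 12 holes -> [(4, 1), (4, 6), (4, 9), (4, 14), (5, 1), (5, 6), (5, 9), (5, 14), (6, 1), (6, 6), (6, 9), (6, 14)]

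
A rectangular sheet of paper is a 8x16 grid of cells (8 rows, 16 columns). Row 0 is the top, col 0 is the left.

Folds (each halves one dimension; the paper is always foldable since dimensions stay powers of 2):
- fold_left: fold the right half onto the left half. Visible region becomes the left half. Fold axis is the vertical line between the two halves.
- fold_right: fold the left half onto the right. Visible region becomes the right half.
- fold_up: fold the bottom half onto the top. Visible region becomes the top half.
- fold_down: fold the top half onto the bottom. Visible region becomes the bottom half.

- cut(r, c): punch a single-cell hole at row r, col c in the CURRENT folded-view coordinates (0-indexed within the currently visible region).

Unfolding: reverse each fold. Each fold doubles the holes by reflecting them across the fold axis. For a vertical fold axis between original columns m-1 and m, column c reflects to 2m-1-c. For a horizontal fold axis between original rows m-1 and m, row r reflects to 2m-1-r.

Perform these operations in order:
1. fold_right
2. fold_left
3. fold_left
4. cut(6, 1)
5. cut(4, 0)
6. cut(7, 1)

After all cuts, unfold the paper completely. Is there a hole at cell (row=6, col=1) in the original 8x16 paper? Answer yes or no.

Op 1 fold_right: fold axis v@8; visible region now rows[0,8) x cols[8,16) = 8x8
Op 2 fold_left: fold axis v@12; visible region now rows[0,8) x cols[8,12) = 8x4
Op 3 fold_left: fold axis v@10; visible region now rows[0,8) x cols[8,10) = 8x2
Op 4 cut(6, 1): punch at orig (6,9); cuts so far [(6, 9)]; region rows[0,8) x cols[8,10) = 8x2
Op 5 cut(4, 0): punch at orig (4,8); cuts so far [(4, 8), (6, 9)]; region rows[0,8) x cols[8,10) = 8x2
Op 6 cut(7, 1): punch at orig (7,9); cuts so far [(4, 8), (6, 9), (7, 9)]; region rows[0,8) x cols[8,10) = 8x2
Unfold 1 (reflect across v@10): 6 holes -> [(4, 8), (4, 11), (6, 9), (6, 10), (7, 9), (7, 10)]
Unfold 2 (reflect across v@12): 12 holes -> [(4, 8), (4, 11), (4, 12), (4, 15), (6, 9), (6, 10), (6, 13), (6, 14), (7, 9), (7, 10), (7, 13), (7, 14)]
Unfold 3 (reflect across v@8): 24 holes -> [(4, 0), (4, 3), (4, 4), (4, 7), (4, 8), (4, 11), (4, 12), (4, 15), (6, 1), (6, 2), (6, 5), (6, 6), (6, 9), (6, 10), (6, 13), (6, 14), (7, 1), (7, 2), (7, 5), (7, 6), (7, 9), (7, 10), (7, 13), (7, 14)]
Holes: [(4, 0), (4, 3), (4, 4), (4, 7), (4, 8), (4, 11), (4, 12), (4, 15), (6, 1), (6, 2), (6, 5), (6, 6), (6, 9), (6, 10), (6, 13), (6, 14), (7, 1), (7, 2), (7, 5), (7, 6), (7, 9), (7, 10), (7, 13), (7, 14)]

Answer: yes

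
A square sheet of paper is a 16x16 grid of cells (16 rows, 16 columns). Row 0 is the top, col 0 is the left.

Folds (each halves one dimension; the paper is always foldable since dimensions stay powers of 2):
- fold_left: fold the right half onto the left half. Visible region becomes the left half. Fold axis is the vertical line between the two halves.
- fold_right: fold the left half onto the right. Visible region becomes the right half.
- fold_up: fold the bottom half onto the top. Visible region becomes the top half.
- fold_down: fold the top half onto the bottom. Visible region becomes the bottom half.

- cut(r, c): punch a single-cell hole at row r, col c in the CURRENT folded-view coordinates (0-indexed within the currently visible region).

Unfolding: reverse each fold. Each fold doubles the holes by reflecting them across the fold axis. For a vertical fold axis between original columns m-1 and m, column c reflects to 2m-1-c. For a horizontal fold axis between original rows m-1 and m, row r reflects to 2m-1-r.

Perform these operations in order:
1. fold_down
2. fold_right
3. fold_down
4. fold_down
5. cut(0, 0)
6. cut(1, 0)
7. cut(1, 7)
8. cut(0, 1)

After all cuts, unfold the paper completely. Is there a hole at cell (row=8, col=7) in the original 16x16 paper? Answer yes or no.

Answer: yes

Derivation:
Op 1 fold_down: fold axis h@8; visible region now rows[8,16) x cols[0,16) = 8x16
Op 2 fold_right: fold axis v@8; visible region now rows[8,16) x cols[8,16) = 8x8
Op 3 fold_down: fold axis h@12; visible region now rows[12,16) x cols[8,16) = 4x8
Op 4 fold_down: fold axis h@14; visible region now rows[14,16) x cols[8,16) = 2x8
Op 5 cut(0, 0): punch at orig (14,8); cuts so far [(14, 8)]; region rows[14,16) x cols[8,16) = 2x8
Op 6 cut(1, 0): punch at orig (15,8); cuts so far [(14, 8), (15, 8)]; region rows[14,16) x cols[8,16) = 2x8
Op 7 cut(1, 7): punch at orig (15,15); cuts so far [(14, 8), (15, 8), (15, 15)]; region rows[14,16) x cols[8,16) = 2x8
Op 8 cut(0, 1): punch at orig (14,9); cuts so far [(14, 8), (14, 9), (15, 8), (15, 15)]; region rows[14,16) x cols[8,16) = 2x8
Unfold 1 (reflect across h@14): 8 holes -> [(12, 8), (12, 15), (13, 8), (13, 9), (14, 8), (14, 9), (15, 8), (15, 15)]
Unfold 2 (reflect across h@12): 16 holes -> [(8, 8), (8, 15), (9, 8), (9, 9), (10, 8), (10, 9), (11, 8), (11, 15), (12, 8), (12, 15), (13, 8), (13, 9), (14, 8), (14, 9), (15, 8), (15, 15)]
Unfold 3 (reflect across v@8): 32 holes -> [(8, 0), (8, 7), (8, 8), (8, 15), (9, 6), (9, 7), (9, 8), (9, 9), (10, 6), (10, 7), (10, 8), (10, 9), (11, 0), (11, 7), (11, 8), (11, 15), (12, 0), (12, 7), (12, 8), (12, 15), (13, 6), (13, 7), (13, 8), (13, 9), (14, 6), (14, 7), (14, 8), (14, 9), (15, 0), (15, 7), (15, 8), (15, 15)]
Unfold 4 (reflect across h@8): 64 holes -> [(0, 0), (0, 7), (0, 8), (0, 15), (1, 6), (1, 7), (1, 8), (1, 9), (2, 6), (2, 7), (2, 8), (2, 9), (3, 0), (3, 7), (3, 8), (3, 15), (4, 0), (4, 7), (4, 8), (4, 15), (5, 6), (5, 7), (5, 8), (5, 9), (6, 6), (6, 7), (6, 8), (6, 9), (7, 0), (7, 7), (7, 8), (7, 15), (8, 0), (8, 7), (8, 8), (8, 15), (9, 6), (9, 7), (9, 8), (9, 9), (10, 6), (10, 7), (10, 8), (10, 9), (11, 0), (11, 7), (11, 8), (11, 15), (12, 0), (12, 7), (12, 8), (12, 15), (13, 6), (13, 7), (13, 8), (13, 9), (14, 6), (14, 7), (14, 8), (14, 9), (15, 0), (15, 7), (15, 8), (15, 15)]
Holes: [(0, 0), (0, 7), (0, 8), (0, 15), (1, 6), (1, 7), (1, 8), (1, 9), (2, 6), (2, 7), (2, 8), (2, 9), (3, 0), (3, 7), (3, 8), (3, 15), (4, 0), (4, 7), (4, 8), (4, 15), (5, 6), (5, 7), (5, 8), (5, 9), (6, 6), (6, 7), (6, 8), (6, 9), (7, 0), (7, 7), (7, 8), (7, 15), (8, 0), (8, 7), (8, 8), (8, 15), (9, 6), (9, 7), (9, 8), (9, 9), (10, 6), (10, 7), (10, 8), (10, 9), (11, 0), (11, 7), (11, 8), (11, 15), (12, 0), (12, 7), (12, 8), (12, 15), (13, 6), (13, 7), (13, 8), (13, 9), (14, 6), (14, 7), (14, 8), (14, 9), (15, 0), (15, 7), (15, 8), (15, 15)]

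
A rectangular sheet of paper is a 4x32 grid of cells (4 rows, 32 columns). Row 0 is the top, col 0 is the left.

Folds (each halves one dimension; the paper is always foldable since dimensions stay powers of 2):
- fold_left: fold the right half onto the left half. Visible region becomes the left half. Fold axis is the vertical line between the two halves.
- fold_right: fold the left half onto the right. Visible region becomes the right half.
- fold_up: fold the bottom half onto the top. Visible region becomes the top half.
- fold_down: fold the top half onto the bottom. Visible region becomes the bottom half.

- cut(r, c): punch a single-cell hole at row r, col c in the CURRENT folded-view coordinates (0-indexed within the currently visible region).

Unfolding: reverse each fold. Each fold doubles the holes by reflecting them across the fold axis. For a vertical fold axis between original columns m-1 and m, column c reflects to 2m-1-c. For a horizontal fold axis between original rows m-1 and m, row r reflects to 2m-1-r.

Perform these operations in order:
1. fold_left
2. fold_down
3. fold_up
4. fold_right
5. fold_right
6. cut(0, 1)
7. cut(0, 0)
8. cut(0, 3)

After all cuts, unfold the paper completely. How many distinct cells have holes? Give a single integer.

Op 1 fold_left: fold axis v@16; visible region now rows[0,4) x cols[0,16) = 4x16
Op 2 fold_down: fold axis h@2; visible region now rows[2,4) x cols[0,16) = 2x16
Op 3 fold_up: fold axis h@3; visible region now rows[2,3) x cols[0,16) = 1x16
Op 4 fold_right: fold axis v@8; visible region now rows[2,3) x cols[8,16) = 1x8
Op 5 fold_right: fold axis v@12; visible region now rows[2,3) x cols[12,16) = 1x4
Op 6 cut(0, 1): punch at orig (2,13); cuts so far [(2, 13)]; region rows[2,3) x cols[12,16) = 1x4
Op 7 cut(0, 0): punch at orig (2,12); cuts so far [(2, 12), (2, 13)]; region rows[2,3) x cols[12,16) = 1x4
Op 8 cut(0, 3): punch at orig (2,15); cuts so far [(2, 12), (2, 13), (2, 15)]; region rows[2,3) x cols[12,16) = 1x4
Unfold 1 (reflect across v@12): 6 holes -> [(2, 8), (2, 10), (2, 11), (2, 12), (2, 13), (2, 15)]
Unfold 2 (reflect across v@8): 12 holes -> [(2, 0), (2, 2), (2, 3), (2, 4), (2, 5), (2, 7), (2, 8), (2, 10), (2, 11), (2, 12), (2, 13), (2, 15)]
Unfold 3 (reflect across h@3): 24 holes -> [(2, 0), (2, 2), (2, 3), (2, 4), (2, 5), (2, 7), (2, 8), (2, 10), (2, 11), (2, 12), (2, 13), (2, 15), (3, 0), (3, 2), (3, 3), (3, 4), (3, 5), (3, 7), (3, 8), (3, 10), (3, 11), (3, 12), (3, 13), (3, 15)]
Unfold 4 (reflect across h@2): 48 holes -> [(0, 0), (0, 2), (0, 3), (0, 4), (0, 5), (0, 7), (0, 8), (0, 10), (0, 11), (0, 12), (0, 13), (0, 15), (1, 0), (1, 2), (1, 3), (1, 4), (1, 5), (1, 7), (1, 8), (1, 10), (1, 11), (1, 12), (1, 13), (1, 15), (2, 0), (2, 2), (2, 3), (2, 4), (2, 5), (2, 7), (2, 8), (2, 10), (2, 11), (2, 12), (2, 13), (2, 15), (3, 0), (3, 2), (3, 3), (3, 4), (3, 5), (3, 7), (3, 8), (3, 10), (3, 11), (3, 12), (3, 13), (3, 15)]
Unfold 5 (reflect across v@16): 96 holes -> [(0, 0), (0, 2), (0, 3), (0, 4), (0, 5), (0, 7), (0, 8), (0, 10), (0, 11), (0, 12), (0, 13), (0, 15), (0, 16), (0, 18), (0, 19), (0, 20), (0, 21), (0, 23), (0, 24), (0, 26), (0, 27), (0, 28), (0, 29), (0, 31), (1, 0), (1, 2), (1, 3), (1, 4), (1, 5), (1, 7), (1, 8), (1, 10), (1, 11), (1, 12), (1, 13), (1, 15), (1, 16), (1, 18), (1, 19), (1, 20), (1, 21), (1, 23), (1, 24), (1, 26), (1, 27), (1, 28), (1, 29), (1, 31), (2, 0), (2, 2), (2, 3), (2, 4), (2, 5), (2, 7), (2, 8), (2, 10), (2, 11), (2, 12), (2, 13), (2, 15), (2, 16), (2, 18), (2, 19), (2, 20), (2, 21), (2, 23), (2, 24), (2, 26), (2, 27), (2, 28), (2, 29), (2, 31), (3, 0), (3, 2), (3, 3), (3, 4), (3, 5), (3, 7), (3, 8), (3, 10), (3, 11), (3, 12), (3, 13), (3, 15), (3, 16), (3, 18), (3, 19), (3, 20), (3, 21), (3, 23), (3, 24), (3, 26), (3, 27), (3, 28), (3, 29), (3, 31)]

Answer: 96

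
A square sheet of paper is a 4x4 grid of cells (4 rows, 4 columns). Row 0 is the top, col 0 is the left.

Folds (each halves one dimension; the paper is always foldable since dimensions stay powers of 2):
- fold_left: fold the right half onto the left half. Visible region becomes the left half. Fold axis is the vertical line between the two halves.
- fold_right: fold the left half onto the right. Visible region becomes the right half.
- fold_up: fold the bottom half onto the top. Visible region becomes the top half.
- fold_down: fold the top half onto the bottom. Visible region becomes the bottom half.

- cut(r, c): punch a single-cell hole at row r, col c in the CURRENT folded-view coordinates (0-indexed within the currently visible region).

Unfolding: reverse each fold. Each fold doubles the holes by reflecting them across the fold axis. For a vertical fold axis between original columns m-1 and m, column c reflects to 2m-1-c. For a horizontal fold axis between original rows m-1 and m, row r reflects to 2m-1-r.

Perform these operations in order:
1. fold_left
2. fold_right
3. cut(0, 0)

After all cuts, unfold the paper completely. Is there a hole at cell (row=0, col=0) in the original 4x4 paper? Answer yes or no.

Op 1 fold_left: fold axis v@2; visible region now rows[0,4) x cols[0,2) = 4x2
Op 2 fold_right: fold axis v@1; visible region now rows[0,4) x cols[1,2) = 4x1
Op 3 cut(0, 0): punch at orig (0,1); cuts so far [(0, 1)]; region rows[0,4) x cols[1,2) = 4x1
Unfold 1 (reflect across v@1): 2 holes -> [(0, 0), (0, 1)]
Unfold 2 (reflect across v@2): 4 holes -> [(0, 0), (0, 1), (0, 2), (0, 3)]
Holes: [(0, 0), (0, 1), (0, 2), (0, 3)]

Answer: yes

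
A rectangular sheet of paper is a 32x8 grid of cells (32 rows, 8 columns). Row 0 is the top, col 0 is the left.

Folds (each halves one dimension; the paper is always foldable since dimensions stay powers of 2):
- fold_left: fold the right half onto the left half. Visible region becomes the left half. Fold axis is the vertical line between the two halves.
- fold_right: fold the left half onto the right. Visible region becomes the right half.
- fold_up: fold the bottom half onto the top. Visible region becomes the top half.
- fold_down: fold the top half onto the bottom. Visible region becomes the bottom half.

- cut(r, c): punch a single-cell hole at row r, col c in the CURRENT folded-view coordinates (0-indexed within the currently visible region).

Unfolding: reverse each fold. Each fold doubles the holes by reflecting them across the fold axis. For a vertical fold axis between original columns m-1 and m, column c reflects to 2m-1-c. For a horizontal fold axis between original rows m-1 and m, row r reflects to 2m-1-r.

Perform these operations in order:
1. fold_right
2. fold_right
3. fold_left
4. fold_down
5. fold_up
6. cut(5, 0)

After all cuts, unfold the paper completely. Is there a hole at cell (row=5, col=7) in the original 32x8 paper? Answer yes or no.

Answer: yes

Derivation:
Op 1 fold_right: fold axis v@4; visible region now rows[0,32) x cols[4,8) = 32x4
Op 2 fold_right: fold axis v@6; visible region now rows[0,32) x cols[6,8) = 32x2
Op 3 fold_left: fold axis v@7; visible region now rows[0,32) x cols[6,7) = 32x1
Op 4 fold_down: fold axis h@16; visible region now rows[16,32) x cols[6,7) = 16x1
Op 5 fold_up: fold axis h@24; visible region now rows[16,24) x cols[6,7) = 8x1
Op 6 cut(5, 0): punch at orig (21,6); cuts so far [(21, 6)]; region rows[16,24) x cols[6,7) = 8x1
Unfold 1 (reflect across h@24): 2 holes -> [(21, 6), (26, 6)]
Unfold 2 (reflect across h@16): 4 holes -> [(5, 6), (10, 6), (21, 6), (26, 6)]
Unfold 3 (reflect across v@7): 8 holes -> [(5, 6), (5, 7), (10, 6), (10, 7), (21, 6), (21, 7), (26, 6), (26, 7)]
Unfold 4 (reflect across v@6): 16 holes -> [(5, 4), (5, 5), (5, 6), (5, 7), (10, 4), (10, 5), (10, 6), (10, 7), (21, 4), (21, 5), (21, 6), (21, 7), (26, 4), (26, 5), (26, 6), (26, 7)]
Unfold 5 (reflect across v@4): 32 holes -> [(5, 0), (5, 1), (5, 2), (5, 3), (5, 4), (5, 5), (5, 6), (5, 7), (10, 0), (10, 1), (10, 2), (10, 3), (10, 4), (10, 5), (10, 6), (10, 7), (21, 0), (21, 1), (21, 2), (21, 3), (21, 4), (21, 5), (21, 6), (21, 7), (26, 0), (26, 1), (26, 2), (26, 3), (26, 4), (26, 5), (26, 6), (26, 7)]
Holes: [(5, 0), (5, 1), (5, 2), (5, 3), (5, 4), (5, 5), (5, 6), (5, 7), (10, 0), (10, 1), (10, 2), (10, 3), (10, 4), (10, 5), (10, 6), (10, 7), (21, 0), (21, 1), (21, 2), (21, 3), (21, 4), (21, 5), (21, 6), (21, 7), (26, 0), (26, 1), (26, 2), (26, 3), (26, 4), (26, 5), (26, 6), (26, 7)]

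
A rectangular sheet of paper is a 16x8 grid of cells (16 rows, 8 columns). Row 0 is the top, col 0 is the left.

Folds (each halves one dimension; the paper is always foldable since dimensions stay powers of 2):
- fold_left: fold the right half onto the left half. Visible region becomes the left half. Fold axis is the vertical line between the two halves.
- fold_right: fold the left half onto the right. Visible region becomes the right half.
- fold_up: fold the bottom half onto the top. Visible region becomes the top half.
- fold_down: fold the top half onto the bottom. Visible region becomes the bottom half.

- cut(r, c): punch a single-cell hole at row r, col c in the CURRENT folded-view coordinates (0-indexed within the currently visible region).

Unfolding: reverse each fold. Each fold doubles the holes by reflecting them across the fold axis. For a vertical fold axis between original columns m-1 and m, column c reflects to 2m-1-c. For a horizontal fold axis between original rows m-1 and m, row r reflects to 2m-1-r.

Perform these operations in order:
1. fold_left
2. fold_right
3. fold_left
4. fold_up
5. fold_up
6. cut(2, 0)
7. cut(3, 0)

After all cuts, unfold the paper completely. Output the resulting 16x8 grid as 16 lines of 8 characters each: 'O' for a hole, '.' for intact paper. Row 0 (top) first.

Op 1 fold_left: fold axis v@4; visible region now rows[0,16) x cols[0,4) = 16x4
Op 2 fold_right: fold axis v@2; visible region now rows[0,16) x cols[2,4) = 16x2
Op 3 fold_left: fold axis v@3; visible region now rows[0,16) x cols[2,3) = 16x1
Op 4 fold_up: fold axis h@8; visible region now rows[0,8) x cols[2,3) = 8x1
Op 5 fold_up: fold axis h@4; visible region now rows[0,4) x cols[2,3) = 4x1
Op 6 cut(2, 0): punch at orig (2,2); cuts so far [(2, 2)]; region rows[0,4) x cols[2,3) = 4x1
Op 7 cut(3, 0): punch at orig (3,2); cuts so far [(2, 2), (3, 2)]; region rows[0,4) x cols[2,3) = 4x1
Unfold 1 (reflect across h@4): 4 holes -> [(2, 2), (3, 2), (4, 2), (5, 2)]
Unfold 2 (reflect across h@8): 8 holes -> [(2, 2), (3, 2), (4, 2), (5, 2), (10, 2), (11, 2), (12, 2), (13, 2)]
Unfold 3 (reflect across v@3): 16 holes -> [(2, 2), (2, 3), (3, 2), (3, 3), (4, 2), (4, 3), (5, 2), (5, 3), (10, 2), (10, 3), (11, 2), (11, 3), (12, 2), (12, 3), (13, 2), (13, 3)]
Unfold 4 (reflect across v@2): 32 holes -> [(2, 0), (2, 1), (2, 2), (2, 3), (3, 0), (3, 1), (3, 2), (3, 3), (4, 0), (4, 1), (4, 2), (4, 3), (5, 0), (5, 1), (5, 2), (5, 3), (10, 0), (10, 1), (10, 2), (10, 3), (11, 0), (11, 1), (11, 2), (11, 3), (12, 0), (12, 1), (12, 2), (12, 3), (13, 0), (13, 1), (13, 2), (13, 3)]
Unfold 5 (reflect across v@4): 64 holes -> [(2, 0), (2, 1), (2, 2), (2, 3), (2, 4), (2, 5), (2, 6), (2, 7), (3, 0), (3, 1), (3, 2), (3, 3), (3, 4), (3, 5), (3, 6), (3, 7), (4, 0), (4, 1), (4, 2), (4, 3), (4, 4), (4, 5), (4, 6), (4, 7), (5, 0), (5, 1), (5, 2), (5, 3), (5, 4), (5, 5), (5, 6), (5, 7), (10, 0), (10, 1), (10, 2), (10, 3), (10, 4), (10, 5), (10, 6), (10, 7), (11, 0), (11, 1), (11, 2), (11, 3), (11, 4), (11, 5), (11, 6), (11, 7), (12, 0), (12, 1), (12, 2), (12, 3), (12, 4), (12, 5), (12, 6), (12, 7), (13, 0), (13, 1), (13, 2), (13, 3), (13, 4), (13, 5), (13, 6), (13, 7)]

Answer: ........
........
OOOOOOOO
OOOOOOOO
OOOOOOOO
OOOOOOOO
........
........
........
........
OOOOOOOO
OOOOOOOO
OOOOOOOO
OOOOOOOO
........
........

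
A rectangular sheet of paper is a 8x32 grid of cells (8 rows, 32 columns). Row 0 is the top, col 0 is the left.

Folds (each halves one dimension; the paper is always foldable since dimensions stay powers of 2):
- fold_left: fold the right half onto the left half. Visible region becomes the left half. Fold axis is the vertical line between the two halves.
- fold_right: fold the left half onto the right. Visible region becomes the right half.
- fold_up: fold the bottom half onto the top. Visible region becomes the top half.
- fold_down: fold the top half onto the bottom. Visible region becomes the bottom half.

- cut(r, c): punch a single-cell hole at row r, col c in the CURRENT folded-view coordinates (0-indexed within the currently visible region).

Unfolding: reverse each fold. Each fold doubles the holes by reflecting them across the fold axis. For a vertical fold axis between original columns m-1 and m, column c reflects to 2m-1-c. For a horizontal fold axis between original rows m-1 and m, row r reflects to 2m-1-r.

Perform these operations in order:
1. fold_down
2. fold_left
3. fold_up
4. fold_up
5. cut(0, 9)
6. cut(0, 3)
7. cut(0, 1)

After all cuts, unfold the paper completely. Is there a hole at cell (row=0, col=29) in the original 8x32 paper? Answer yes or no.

Op 1 fold_down: fold axis h@4; visible region now rows[4,8) x cols[0,32) = 4x32
Op 2 fold_left: fold axis v@16; visible region now rows[4,8) x cols[0,16) = 4x16
Op 3 fold_up: fold axis h@6; visible region now rows[4,6) x cols[0,16) = 2x16
Op 4 fold_up: fold axis h@5; visible region now rows[4,5) x cols[0,16) = 1x16
Op 5 cut(0, 9): punch at orig (4,9); cuts so far [(4, 9)]; region rows[4,5) x cols[0,16) = 1x16
Op 6 cut(0, 3): punch at orig (4,3); cuts so far [(4, 3), (4, 9)]; region rows[4,5) x cols[0,16) = 1x16
Op 7 cut(0, 1): punch at orig (4,1); cuts so far [(4, 1), (4, 3), (4, 9)]; region rows[4,5) x cols[0,16) = 1x16
Unfold 1 (reflect across h@5): 6 holes -> [(4, 1), (4, 3), (4, 9), (5, 1), (5, 3), (5, 9)]
Unfold 2 (reflect across h@6): 12 holes -> [(4, 1), (4, 3), (4, 9), (5, 1), (5, 3), (5, 9), (6, 1), (6, 3), (6, 9), (7, 1), (7, 3), (7, 9)]
Unfold 3 (reflect across v@16): 24 holes -> [(4, 1), (4, 3), (4, 9), (4, 22), (4, 28), (4, 30), (5, 1), (5, 3), (5, 9), (5, 22), (5, 28), (5, 30), (6, 1), (6, 3), (6, 9), (6, 22), (6, 28), (6, 30), (7, 1), (7, 3), (7, 9), (7, 22), (7, 28), (7, 30)]
Unfold 4 (reflect across h@4): 48 holes -> [(0, 1), (0, 3), (0, 9), (0, 22), (0, 28), (0, 30), (1, 1), (1, 3), (1, 9), (1, 22), (1, 28), (1, 30), (2, 1), (2, 3), (2, 9), (2, 22), (2, 28), (2, 30), (3, 1), (3, 3), (3, 9), (3, 22), (3, 28), (3, 30), (4, 1), (4, 3), (4, 9), (4, 22), (4, 28), (4, 30), (5, 1), (5, 3), (5, 9), (5, 22), (5, 28), (5, 30), (6, 1), (6, 3), (6, 9), (6, 22), (6, 28), (6, 30), (7, 1), (7, 3), (7, 9), (7, 22), (7, 28), (7, 30)]
Holes: [(0, 1), (0, 3), (0, 9), (0, 22), (0, 28), (0, 30), (1, 1), (1, 3), (1, 9), (1, 22), (1, 28), (1, 30), (2, 1), (2, 3), (2, 9), (2, 22), (2, 28), (2, 30), (3, 1), (3, 3), (3, 9), (3, 22), (3, 28), (3, 30), (4, 1), (4, 3), (4, 9), (4, 22), (4, 28), (4, 30), (5, 1), (5, 3), (5, 9), (5, 22), (5, 28), (5, 30), (6, 1), (6, 3), (6, 9), (6, 22), (6, 28), (6, 30), (7, 1), (7, 3), (7, 9), (7, 22), (7, 28), (7, 30)]

Answer: no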